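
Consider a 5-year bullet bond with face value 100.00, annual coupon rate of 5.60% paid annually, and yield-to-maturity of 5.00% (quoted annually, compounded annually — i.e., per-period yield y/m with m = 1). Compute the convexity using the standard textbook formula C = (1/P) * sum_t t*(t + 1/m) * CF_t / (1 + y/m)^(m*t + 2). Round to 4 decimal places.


Coupon per period c = face * coupon_rate / m = 5.600000
Periods per year m = 1; per-period yield y/m = 0.050000
Number of cashflows N = 5
Cashflows (t years, CF_t, discount factor 1/(1+y/m)^(m*t), PV):
  t = 1.0000: CF_t = 5.600000, DF = 0.952381, PV = 5.333333
  t = 2.0000: CF_t = 5.600000, DF = 0.907029, PV = 5.079365
  t = 3.0000: CF_t = 5.600000, DF = 0.863838, PV = 4.837491
  t = 4.0000: CF_t = 5.600000, DF = 0.822702, PV = 4.607134
  t = 5.0000: CF_t = 105.600000, DF = 0.783526, PV = 82.740363
Price P = sum_t PV_t = 102.597686
Convexity numerator sum_t t*(t + 1/m) * CF_t / (1+y/m)^(m*t + 2):
  t = 1.0000: term = 9.674981
  t = 2.0000: term = 27.642803
  t = 3.0000: term = 52.652958
  t = 4.0000: term = 83.576124
  t = 5.0000: term = 2251.438454
Convexity = (1/P) * sum = 2424.985321 / 102.597686 = 23.635868

Answer: Convexity = 23.6359


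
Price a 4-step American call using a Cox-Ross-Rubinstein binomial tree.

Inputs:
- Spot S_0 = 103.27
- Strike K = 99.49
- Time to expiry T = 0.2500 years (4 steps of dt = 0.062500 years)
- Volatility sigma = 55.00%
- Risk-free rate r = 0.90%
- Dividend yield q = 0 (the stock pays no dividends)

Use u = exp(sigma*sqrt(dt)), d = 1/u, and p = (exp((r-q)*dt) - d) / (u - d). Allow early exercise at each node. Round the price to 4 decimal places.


Answer: Price = V(0,0) = 13.1254

Derivation:
dt = T/N = 0.062500
u = exp(sigma*sqrt(dt)) = 1.147402; d = 1/u = 0.871534
p = (exp((r-q)*dt) - d) / (u - d) = 0.467719
Discount per step: exp(-r*dt) = 0.999438
Stock lattice S(k, i) with i counting down-moves:
  k=0: S(0,0) = 103.2700
  k=1: S(1,0) = 118.4922; S(1,1) = 90.0034
  k=2: S(2,0) = 135.9581; S(2,1) = 103.2700; S(2,2) = 78.4410
  k=3: S(3,0) = 155.9986; S(3,1) = 118.4922; S(3,2) = 90.0034; S(3,3) = 68.3640
  k=4: S(4,0) = 178.9930; S(4,1) = 135.9581; S(4,2) = 103.2700; S(4,3) = 78.4410; S(4,4) = 59.5816
Terminal payoffs V(N, i) = max(S_T - K, 0):
  V(4,0) = 79.503039; V(4,1) = 36.468123; V(4,2) = 3.780000; V(4,3) = 0.000000; V(4,4) = 0.000000
Backward induction: V(k, i) = exp(-r*dt) * [p * V(k+1, i) + (1-p) * V(k+1, i+1)]; then take max(V_cont, immediate exercise) for American.
  V(3,0) = exp(-r*dt) * [p*79.503039 + (1-p)*36.468123] = 56.564529; exercise = 56.508582; V(3,0) = max -> 56.564529
  V(3,1) = exp(-r*dt) * [p*36.468123 + (1-p)*3.780000] = 19.058122; exercise = 19.002174; V(3,1) = max -> 19.058122
  V(3,2) = exp(-r*dt) * [p*3.780000 + (1-p)*0.000000] = 1.766982; exercise = 0.000000; V(3,2) = max -> 1.766982
  V(3,3) = exp(-r*dt) * [p*0.000000 + (1-p)*0.000000] = 0.000000; exercise = 0.000000; V(3,3) = max -> 0.000000
  V(2,0) = exp(-r*dt) * [p*56.564529 + (1-p)*19.058122] = 36.579986; exercise = 36.468123; V(2,0) = max -> 36.579986
  V(2,1) = exp(-r*dt) * [p*19.058122 + (1-p)*1.766982] = 9.848829; exercise = 3.780000; V(2,1) = max -> 9.848829
  V(2,2) = exp(-r*dt) * [p*1.766982 + (1-p)*0.000000] = 0.825986; exercise = 0.000000; V(2,2) = max -> 0.825986
  V(1,0) = exp(-r*dt) * [p*36.579986 + (1-p)*9.848829] = 22.338921; exercise = 19.002174; V(1,0) = max -> 22.338921
  V(1,1) = exp(-r*dt) * [p*9.848829 + (1-p)*0.825986] = 5.043300; exercise = 0.000000; V(1,1) = max -> 5.043300
  V(0,0) = exp(-r*dt) * [p*22.338921 + (1-p)*5.043300] = 13.125399; exercise = 3.780000; V(0,0) = max -> 13.125399


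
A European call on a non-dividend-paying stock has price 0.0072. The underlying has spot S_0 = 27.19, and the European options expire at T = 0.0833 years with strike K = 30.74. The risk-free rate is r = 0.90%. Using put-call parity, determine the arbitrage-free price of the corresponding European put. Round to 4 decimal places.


Put-call parity: C - P = S_0 * exp(-qT) - K * exp(-rT).
S_0 * exp(-qT) = 27.1900 * 1.00000000 = 27.19000000
K * exp(-rT) = 30.7400 * 0.99925058 = 30.71696286
P = C - S*exp(-qT) + K*exp(-rT)
P = 0.0072 - 27.19000000 + 30.71696286 = 3.5342

Answer: Put price = 3.5342


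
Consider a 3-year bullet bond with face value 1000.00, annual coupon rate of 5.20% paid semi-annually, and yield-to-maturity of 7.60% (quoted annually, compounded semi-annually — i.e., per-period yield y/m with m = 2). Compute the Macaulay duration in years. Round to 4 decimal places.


Answer: Macaulay duration = 2.8090 years

Derivation:
Coupon per period c = face * coupon_rate / m = 26.000000
Periods per year m = 2; per-period yield y/m = 0.038000
Number of cashflows N = 6
Cashflows (t years, CF_t, discount factor 1/(1+y/m)^(m*t), PV):
  t = 0.5000: CF_t = 26.000000, DF = 0.963391, PV = 25.048170
  t = 1.0000: CF_t = 26.000000, DF = 0.928122, PV = 24.131185
  t = 1.5000: CF_t = 26.000000, DF = 0.894145, PV = 23.247769
  t = 2.0000: CF_t = 26.000000, DF = 0.861411, PV = 22.396695
  t = 2.5000: CF_t = 26.000000, DF = 0.829876, PV = 21.576777
  t = 3.0000: CF_t = 1026.000000, DF = 0.799495, PV = 820.282110
Price P = sum_t PV_t = 936.682705
Macaulay numerator sum_t t * PV_t:
  t * PV_t at t = 0.5000: 12.524085
  t * PV_t at t = 1.0000: 24.131185
  t * PV_t at t = 1.5000: 34.871654
  t * PV_t at t = 2.0000: 44.793390
  t * PV_t at t = 2.5000: 53.941943
  t * PV_t at t = 3.0000: 2460.846329
Macaulay duration D = (sum_t t * PV_t) / P = 2631.108586 / 936.682705 = 2.808965


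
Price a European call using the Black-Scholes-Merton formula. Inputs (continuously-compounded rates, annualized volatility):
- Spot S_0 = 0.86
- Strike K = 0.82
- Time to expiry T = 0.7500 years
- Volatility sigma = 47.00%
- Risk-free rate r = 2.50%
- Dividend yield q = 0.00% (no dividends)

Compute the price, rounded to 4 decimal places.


Answer: Price = 0.1636

Derivation:
d1 = (ln(S/K) + (r - q + 0.5*sigma^2) * T) / (sigma * sqrt(T)) = 0.36659420
d2 = d1 - sigma * sqrt(T) = -0.04043774
exp(-rT) = 0.98142469; exp(-qT) = 1.00000000
C = S_0 * exp(-qT) * N(d1) - K * exp(-rT) * N(d2)
N(d1) = 0.64303913; N(d2) = 0.48387207
C = 0.8600 * 1.00000000 * 0.64303913 - 0.8200 * 0.98142469 * 0.48387207 = 0.1636


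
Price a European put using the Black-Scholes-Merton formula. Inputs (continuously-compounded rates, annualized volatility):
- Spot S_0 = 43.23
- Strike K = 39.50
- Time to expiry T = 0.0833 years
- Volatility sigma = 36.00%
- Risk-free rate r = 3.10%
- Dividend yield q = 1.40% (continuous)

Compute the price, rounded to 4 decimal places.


d1 = (ln(S/K) + (r - q + 0.5*sigma^2) * T) / (sigma * sqrt(T)) = 0.93403132
d2 = d1 - sigma * sqrt(T) = 0.83012906
exp(-rT) = 0.99742103; exp(-qT) = 0.99883448
P = K * exp(-rT) * N(-d2) - S_0 * exp(-qT) * N(-d1)
N(-d1) = 0.17514387; N(-d2) = 0.20323291
P = 39.5000 * 0.99742103 * 0.20323291 - 43.2300 * 0.99883448 * 0.17514387 = 0.4444

Answer: Price = 0.4444


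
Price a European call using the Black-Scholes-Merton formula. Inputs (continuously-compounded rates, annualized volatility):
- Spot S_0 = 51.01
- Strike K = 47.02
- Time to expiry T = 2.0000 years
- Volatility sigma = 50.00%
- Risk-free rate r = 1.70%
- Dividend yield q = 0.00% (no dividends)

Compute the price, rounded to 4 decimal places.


d1 = (ln(S/K) + (r - q + 0.5*sigma^2) * T) / (sigma * sqrt(T)) = 0.51682244
d2 = d1 - sigma * sqrt(T) = -0.19028435
exp(-rT) = 0.96657150; exp(-qT) = 1.00000000
C = S_0 * exp(-qT) * N(d1) - K * exp(-rT) * N(d2)
N(d1) = 0.69735994; N(d2) = 0.42454316
C = 51.0100 * 1.00000000 * 0.69735994 - 47.0200 * 0.96657150 * 0.42454316 = 16.2776

Answer: Price = 16.2776


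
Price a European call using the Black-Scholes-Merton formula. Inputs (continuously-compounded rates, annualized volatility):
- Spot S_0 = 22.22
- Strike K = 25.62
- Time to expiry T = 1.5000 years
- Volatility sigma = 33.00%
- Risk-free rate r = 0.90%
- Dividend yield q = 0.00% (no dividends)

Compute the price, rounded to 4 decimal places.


d1 = (ln(S/K) + (r - q + 0.5*sigma^2) * T) / (sigma * sqrt(T)) = -0.11679739
d2 = d1 - sigma * sqrt(T) = -0.52096320
exp(-rT) = 0.98659072; exp(-qT) = 1.00000000
C = S_0 * exp(-qT) * N(d1) - K * exp(-rT) * N(d2)
N(d1) = 0.45351031; N(d2) = 0.30119620
C = 22.2200 * 1.00000000 * 0.45351031 - 25.6200 * 0.98659072 * 0.30119620 = 2.4638

Answer: Price = 2.4638


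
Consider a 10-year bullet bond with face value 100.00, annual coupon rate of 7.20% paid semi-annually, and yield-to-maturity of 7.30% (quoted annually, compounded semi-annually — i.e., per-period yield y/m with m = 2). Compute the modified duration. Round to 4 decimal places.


Answer: Modified duration = 7.0285

Derivation:
Coupon per period c = face * coupon_rate / m = 3.600000
Periods per year m = 2; per-period yield y/m = 0.036500
Number of cashflows N = 20
Cashflows (t years, CF_t, discount factor 1/(1+y/m)^(m*t), PV):
  t = 0.5000: CF_t = 3.600000, DF = 0.964785, PV = 3.473227
  t = 1.0000: CF_t = 3.600000, DF = 0.930811, PV = 3.350919
  t = 1.5000: CF_t = 3.600000, DF = 0.898033, PV = 3.232917
  t = 2.0000: CF_t = 3.600000, DF = 0.866409, PV = 3.119071
  t = 2.5000: CF_t = 3.600000, DF = 0.835898, PV = 3.009234
  t = 3.0000: CF_t = 3.600000, DF = 0.806462, PV = 2.903265
  t = 3.5000: CF_t = 3.600000, DF = 0.778063, PV = 2.801027
  t = 4.0000: CF_t = 3.600000, DF = 0.750664, PV = 2.702390
  t = 4.5000: CF_t = 3.600000, DF = 0.724230, PV = 2.607226
  t = 5.0000: CF_t = 3.600000, DF = 0.698726, PV = 2.515414
  t = 5.5000: CF_t = 3.600000, DF = 0.674121, PV = 2.426834
  t = 6.0000: CF_t = 3.600000, DF = 0.650382, PV = 2.341374
  t = 6.5000: CF_t = 3.600000, DF = 0.627479, PV = 2.258923
  t = 7.0000: CF_t = 3.600000, DF = 0.605382, PV = 2.179376
  t = 7.5000: CF_t = 3.600000, DF = 0.584064, PV = 2.102630
  t = 8.0000: CF_t = 3.600000, DF = 0.563496, PV = 2.028587
  t = 8.5000: CF_t = 3.600000, DF = 0.543653, PV = 1.957151
  t = 9.0000: CF_t = 3.600000, DF = 0.524508, PV = 1.888230
  t = 9.5000: CF_t = 3.600000, DF = 0.506038, PV = 1.821737
  t = 10.0000: CF_t = 103.600000, DF = 0.488218, PV = 50.579395
Price P = sum_t PV_t = 99.298929
First compute Macaulay numerator sum_t t * PV_t:
  t * PV_t at t = 0.5000: 1.736614
  t * PV_t at t = 1.0000: 3.350919
  t * PV_t at t = 1.5000: 4.849376
  t * PV_t at t = 2.0000: 6.238142
  t * PV_t at t = 2.5000: 7.523085
  t * PV_t at t = 3.0000: 8.709795
  t * PV_t at t = 3.5000: 9.803596
  t * PV_t at t = 4.0000: 10.809561
  t * PV_t at t = 4.5000: 11.732519
  t * PV_t at t = 5.0000: 12.577069
  t * PV_t at t = 5.5000: 13.347589
  t * PV_t at t = 6.0000: 14.048245
  t * PV_t at t = 6.5000: 14.683003
  t * PV_t at t = 7.0000: 15.255634
  t * PV_t at t = 7.5000: 15.769727
  t * PV_t at t = 8.0000: 16.228695
  t * PV_t at t = 8.5000: 16.635782
  t * PV_t at t = 9.0000: 16.994074
  t * PV_t at t = 9.5000: 17.306501
  t * PV_t at t = 10.0000: 505.793946
Macaulay duration D = 723.393868 / 99.298929 = 7.285012
Modified duration = D / (1 + y/m) = 7.285012 / (1 + 0.036500) = 7.028473


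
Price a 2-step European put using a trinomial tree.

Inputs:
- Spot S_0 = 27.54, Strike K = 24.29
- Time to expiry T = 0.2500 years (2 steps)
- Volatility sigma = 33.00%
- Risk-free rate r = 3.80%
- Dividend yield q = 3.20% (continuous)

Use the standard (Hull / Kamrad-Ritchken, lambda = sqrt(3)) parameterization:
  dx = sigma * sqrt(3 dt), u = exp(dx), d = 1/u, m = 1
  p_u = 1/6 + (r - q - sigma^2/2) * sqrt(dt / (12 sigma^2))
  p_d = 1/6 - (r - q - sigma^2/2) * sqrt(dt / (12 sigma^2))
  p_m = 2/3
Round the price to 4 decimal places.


Answer: Price = V(0,0) = 0.6223

Derivation:
dt = T/N = 0.125000; dx = sigma*sqrt(3*dt) = 0.202083
u = exp(dx) = 1.223949; d = 1/u = 0.817027
p_u = 0.151682, p_m = 0.666667, p_d = 0.181651
Discount per step: exp(-r*dt) = 0.995261
Stock lattice S(k, j) with j the centered position index:
  k=0: S(0,+0) = 27.5400
  k=1: S(1,-1) = 22.5009; S(1,+0) = 27.5400; S(1,+1) = 33.7076
  k=2: S(2,-2) = 18.3839; S(2,-1) = 22.5009; S(2,+0) = 27.5400; S(2,+1) = 33.7076; S(2,+2) = 41.2564
Terminal payoffs V(N, j) = max(K - S_T, 0):
  V(2,-2) = 5.906129; V(2,-1) = 1.789071; V(2,+0) = 0.000000; V(2,+1) = 0.000000; V(2,+2) = 0.000000
Backward induction: V(k, j) = exp(-r*dt) * [p_u * V(k+1, j+1) + p_m * V(k+1, j) + p_d * V(k+1, j-1)]
  V(1,-1) = exp(-r*dt) * [p_u*0.000000 + p_m*1.789071 + p_d*5.906129] = 2.254834
  V(1,+0) = exp(-r*dt) * [p_u*0.000000 + p_m*0.000000 + p_d*1.789071] = 0.323447
  V(1,+1) = exp(-r*dt) * [p_u*0.000000 + p_m*0.000000 + p_d*0.000000] = 0.000000
  V(0,+0) = exp(-r*dt) * [p_u*0.000000 + p_m*0.323447 + p_d*2.254834] = 0.622262


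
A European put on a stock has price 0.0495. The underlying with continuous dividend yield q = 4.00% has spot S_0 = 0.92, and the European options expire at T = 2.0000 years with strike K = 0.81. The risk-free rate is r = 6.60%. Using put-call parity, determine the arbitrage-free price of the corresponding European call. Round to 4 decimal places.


Answer: Call price = 0.1889

Derivation:
Put-call parity: C - P = S_0 * exp(-qT) - K * exp(-rT).
S_0 * exp(-qT) = 0.9200 * 0.92311635 = 0.84926704
K * exp(-rT) = 0.8100 * 0.87634100 = 0.70983621
C = P + S*exp(-qT) - K*exp(-rT)
C = 0.0495 + 0.84926704 - 0.70983621 = 0.1889


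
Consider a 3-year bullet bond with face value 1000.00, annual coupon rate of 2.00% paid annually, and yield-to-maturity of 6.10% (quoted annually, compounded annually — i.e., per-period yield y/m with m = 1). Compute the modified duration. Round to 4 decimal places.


Coupon per period c = face * coupon_rate / m = 20.000000
Periods per year m = 1; per-period yield y/m = 0.061000
Number of cashflows N = 3
Cashflows (t years, CF_t, discount factor 1/(1+y/m)^(m*t), PV):
  t = 1.0000: CF_t = 20.000000, DF = 0.942507, PV = 18.850141
  t = 2.0000: CF_t = 20.000000, DF = 0.888320, PV = 17.766391
  t = 3.0000: CF_t = 1020.000000, DF = 0.837247, PV = 853.992428
Price P = sum_t PV_t = 890.608961
First compute Macaulay numerator sum_t t * PV_t:
  t * PV_t at t = 1.0000: 18.850141
  t * PV_t at t = 2.0000: 35.532783
  t * PV_t at t = 3.0000: 2561.977284
Macaulay duration D = 2616.360209 / 890.608961 = 2.937721
Modified duration = D / (1 + y/m) = 2.937721 / (1 + 0.061000) = 2.768822

Answer: Modified duration = 2.7688


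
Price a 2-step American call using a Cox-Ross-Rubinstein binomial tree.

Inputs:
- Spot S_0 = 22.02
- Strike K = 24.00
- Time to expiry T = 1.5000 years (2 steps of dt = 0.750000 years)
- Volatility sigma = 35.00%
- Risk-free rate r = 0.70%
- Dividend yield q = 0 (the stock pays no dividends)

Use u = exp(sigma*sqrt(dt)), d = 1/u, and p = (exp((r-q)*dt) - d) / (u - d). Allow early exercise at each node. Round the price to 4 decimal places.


Answer: Price = V(0,0) = 3.0427

Derivation:
dt = T/N = 0.750000
u = exp(sigma*sqrt(dt)) = 1.354062; d = 1/u = 0.738519
p = (exp((r-q)*dt) - d) / (u - d) = 0.433349
Discount per step: exp(-r*dt) = 0.994764
Stock lattice S(k, i) with i counting down-moves:
  k=0: S(0,0) = 22.0200
  k=1: S(1,0) = 29.8164; S(1,1) = 16.2622
  k=2: S(2,0) = 40.3733; S(2,1) = 22.0200; S(2,2) = 12.0099
Terminal payoffs V(N, i) = max(S_T - K, 0):
  V(2,0) = 16.373310; V(2,1) = 0.000000; V(2,2) = 0.000000
Backward induction: V(k, i) = exp(-r*dt) * [p * V(k+1, i) + (1-p) * V(k+1, i+1)]; then take max(V_cont, immediate exercise) for American.
  V(1,0) = exp(-r*dt) * [p*16.373310 + (1-p)*0.000000] = 7.058207; exercise = 5.816443; V(1,0) = max -> 7.058207
  V(1,1) = exp(-r*dt) * [p*0.000000 + (1-p)*0.000000] = 0.000000; exercise = 0.000000; V(1,1) = max -> 0.000000
  V(0,0) = exp(-r*dt) * [p*7.058207 + (1-p)*0.000000] = 3.042652; exercise = 0.000000; V(0,0) = max -> 3.042652


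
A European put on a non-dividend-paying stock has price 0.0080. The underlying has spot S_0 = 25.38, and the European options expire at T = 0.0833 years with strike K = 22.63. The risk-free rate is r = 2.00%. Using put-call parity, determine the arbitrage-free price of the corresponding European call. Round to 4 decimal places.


Put-call parity: C - P = S_0 * exp(-qT) - K * exp(-rT).
S_0 * exp(-qT) = 25.3800 * 1.00000000 = 25.38000000
K * exp(-rT) = 22.6300 * 0.99833539 = 22.59232981
C = P + S*exp(-qT) - K*exp(-rT)
C = 0.0080 + 25.38000000 - 22.59232981 = 2.7957

Answer: Call price = 2.7957


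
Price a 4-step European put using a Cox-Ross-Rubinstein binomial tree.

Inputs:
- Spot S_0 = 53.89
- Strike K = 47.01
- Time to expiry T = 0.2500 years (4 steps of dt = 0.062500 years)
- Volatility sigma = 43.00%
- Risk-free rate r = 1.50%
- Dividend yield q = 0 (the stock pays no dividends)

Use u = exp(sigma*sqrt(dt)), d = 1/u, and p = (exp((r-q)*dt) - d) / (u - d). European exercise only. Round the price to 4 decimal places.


Answer: Price = V(0,0) = 1.8499

Derivation:
dt = T/N = 0.062500
u = exp(sigma*sqrt(dt)) = 1.113491; d = 1/u = 0.898077
p = (exp((r-q)*dt) - d) / (u - d) = 0.477505
Discount per step: exp(-r*dt) = 0.999063
Stock lattice S(k, i) with i counting down-moves:
  k=0: S(0,0) = 53.8900
  k=1: S(1,0) = 60.0060; S(1,1) = 48.3973
  k=2: S(2,0) = 66.8162; S(2,1) = 53.8900; S(2,2) = 43.4645
  k=3: S(3,0) = 74.3992; S(3,1) = 60.0060; S(3,2) = 48.3973; S(3,3) = 39.0345
  k=4: S(4,0) = 82.8428; S(4,1) = 66.8162; S(4,2) = 53.8900; S(4,3) = 43.4645; S(4,4) = 35.0559
Terminal payoffs V(N, i) = max(K - S_T, 0):
  V(4,0) = 0.000000; V(4,1) = 0.000000; V(4,2) = 0.000000; V(4,3) = 3.545482; V(4,4) = 11.954065
Backward induction: V(k, i) = exp(-r*dt) * [p * V(k+1, i) + (1-p) * V(k+1, i+1)].
  V(3,0) = exp(-r*dt) * [p*0.000000 + (1-p)*0.000000] = 0.000000
  V(3,1) = exp(-r*dt) * [p*0.000000 + (1-p)*0.000000] = 0.000000
  V(3,2) = exp(-r*dt) * [p*0.000000 + (1-p)*3.545482] = 1.850761
  V(3,3) = exp(-r*dt) * [p*3.545482 + (1-p)*11.954065] = 7.931485
  V(2,0) = exp(-r*dt) * [p*0.000000 + (1-p)*0.000000] = 0.000000
  V(2,1) = exp(-r*dt) * [p*0.000000 + (1-p)*1.850761] = 0.966107
  V(2,2) = exp(-r*dt) * [p*1.850761 + (1-p)*7.931485] = 5.023198
  V(1,0) = exp(-r*dt) * [p*0.000000 + (1-p)*0.966107] = 0.504313
  V(1,1) = exp(-r*dt) * [p*0.966107 + (1-p)*5.023198] = 3.083025
  V(0,0) = exp(-r*dt) * [p*0.504313 + (1-p)*3.083025] = 1.849942


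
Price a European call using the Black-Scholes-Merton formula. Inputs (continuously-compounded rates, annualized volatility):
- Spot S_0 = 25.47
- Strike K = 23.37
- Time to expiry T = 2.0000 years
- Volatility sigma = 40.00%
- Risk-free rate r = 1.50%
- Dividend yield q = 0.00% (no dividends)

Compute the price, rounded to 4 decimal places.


Answer: Price = 6.8661

Derivation:
d1 = (ln(S/K) + (r - q + 0.5*sigma^2) * T) / (sigma * sqrt(T)) = 0.48798878
d2 = d1 - sigma * sqrt(T) = -0.07769664
exp(-rT) = 0.97044553; exp(-qT) = 1.00000000
C = S_0 * exp(-qT) * N(d1) - K * exp(-rT) * N(d2)
N(d1) = 0.68722111; N(d2) = 0.46903468
C = 25.4700 * 1.00000000 * 0.68722111 - 23.3700 * 0.97044553 * 0.46903468 = 6.8661


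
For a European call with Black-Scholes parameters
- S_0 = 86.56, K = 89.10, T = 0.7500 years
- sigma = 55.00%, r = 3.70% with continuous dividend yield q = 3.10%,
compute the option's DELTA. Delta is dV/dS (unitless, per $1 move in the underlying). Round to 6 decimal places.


Answer: Delta = 0.560930

Derivation:
d1 = 0.1868850923; d2 = -0.2894288798
phi(d1) = 0.3920360214; exp(-qT) = 0.9770181987; exp(-rT) = 0.9726314943
N(d1) = 0.5741246360
Delta = exp(-qT) * N(d1) = 0.9770181987 * 0.5741246360 = 0.560930


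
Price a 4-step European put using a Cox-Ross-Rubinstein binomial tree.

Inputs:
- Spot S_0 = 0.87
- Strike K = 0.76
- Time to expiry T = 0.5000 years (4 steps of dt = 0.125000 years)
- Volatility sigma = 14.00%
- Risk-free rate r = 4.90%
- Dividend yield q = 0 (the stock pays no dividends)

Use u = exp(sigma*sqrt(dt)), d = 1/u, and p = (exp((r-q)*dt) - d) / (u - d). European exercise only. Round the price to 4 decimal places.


dt = T/N = 0.125000
u = exp(sigma*sqrt(dt)) = 1.050743; d = 1/u = 0.951708
p = (exp((r-q)*dt) - d) / (u - d) = 0.549665
Discount per step: exp(-r*dt) = 0.993894
Stock lattice S(k, i) with i counting down-moves:
  k=0: S(0,0) = 0.8700
  k=1: S(1,0) = 0.9141; S(1,1) = 0.8280
  k=2: S(2,0) = 0.9605; S(2,1) = 0.8700; S(2,2) = 0.7880
  k=3: S(3,0) = 1.0093; S(3,1) = 0.9141; S(3,2) = 0.8280; S(3,3) = 0.7499
  k=4: S(4,0) = 1.0605; S(4,1) = 0.9605; S(4,2) = 0.8700; S(4,3) = 0.7880; S(4,4) = 0.7137
Terminal payoffs V(N, i) = max(K - S_T, 0):
  V(4,0) = 0.000000; V(4,1) = 0.000000; V(4,2) = 0.000000; V(4,3) = 0.000000; V(4,4) = 0.046271
Backward induction: V(k, i) = exp(-r*dt) * [p * V(k+1, i) + (1-p) * V(k+1, i+1)].
  V(3,0) = exp(-r*dt) * [p*0.000000 + (1-p)*0.000000] = 0.000000
  V(3,1) = exp(-r*dt) * [p*0.000000 + (1-p)*0.000000] = 0.000000
  V(3,2) = exp(-r*dt) * [p*0.000000 + (1-p)*0.000000] = 0.000000
  V(3,3) = exp(-r*dt) * [p*0.000000 + (1-p)*0.046271] = 0.020710
  V(2,0) = exp(-r*dt) * [p*0.000000 + (1-p)*0.000000] = 0.000000
  V(2,1) = exp(-r*dt) * [p*0.000000 + (1-p)*0.000000] = 0.000000
  V(2,2) = exp(-r*dt) * [p*0.000000 + (1-p)*0.020710] = 0.009270
  V(1,0) = exp(-r*dt) * [p*0.000000 + (1-p)*0.000000] = 0.000000
  V(1,1) = exp(-r*dt) * [p*0.000000 + (1-p)*0.009270] = 0.004149
  V(0,0) = exp(-r*dt) * [p*0.000000 + (1-p)*0.004149] = 0.001857

Answer: Price = V(0,0) = 0.0019


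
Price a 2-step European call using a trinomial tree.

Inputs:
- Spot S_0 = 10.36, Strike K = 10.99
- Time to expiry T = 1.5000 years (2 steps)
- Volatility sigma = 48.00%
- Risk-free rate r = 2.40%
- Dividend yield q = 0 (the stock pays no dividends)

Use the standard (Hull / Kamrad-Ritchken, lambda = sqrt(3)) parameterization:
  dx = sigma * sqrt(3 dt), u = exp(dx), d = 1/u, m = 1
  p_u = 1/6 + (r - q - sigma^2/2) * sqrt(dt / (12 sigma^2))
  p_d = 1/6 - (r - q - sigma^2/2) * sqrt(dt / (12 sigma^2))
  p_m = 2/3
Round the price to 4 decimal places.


Answer: Price = V(0,0) = 2.0262

Derivation:
dt = T/N = 0.750000; dx = sigma*sqrt(3*dt) = 0.720000
u = exp(dx) = 2.054433; d = 1/u = 0.486752
p_u = 0.119167, p_m = 0.666667, p_d = 0.214167
Discount per step: exp(-r*dt) = 0.982161
Stock lattice S(k, j) with j the centered position index:
  k=0: S(0,+0) = 10.3600
  k=1: S(1,-1) = 5.0428; S(1,+0) = 10.3600; S(1,+1) = 21.2839
  k=2: S(2,-2) = 2.4546; S(2,-1) = 5.0428; S(2,+0) = 10.3600; S(2,+1) = 21.2839; S(2,+2) = 43.7264
Terminal payoffs V(N, j) = max(S_T - K, 0):
  V(2,-2) = 0.000000; V(2,-1) = 0.000000; V(2,+0) = 0.000000; V(2,+1) = 10.293928; V(2,+2) = 32.736409
Backward induction: V(k, j) = exp(-r*dt) * [p_u * V(k+1, j+1) + p_m * V(k+1, j) + p_d * V(k+1, j-1)]
  V(1,-1) = exp(-r*dt) * [p_u*0.000000 + p_m*0.000000 + p_d*0.000000] = 0.000000
  V(1,+0) = exp(-r*dt) * [p_u*10.293928 + p_m*0.000000 + p_d*0.000000] = 1.204810
  V(1,+1) = exp(-r*dt) * [p_u*32.736409 + p_m*10.293928 + p_d*0.000000] = 10.571694
  V(0,+0) = exp(-r*dt) * [p_u*10.571694 + p_m*1.204810 + p_d*0.000000] = 2.026199


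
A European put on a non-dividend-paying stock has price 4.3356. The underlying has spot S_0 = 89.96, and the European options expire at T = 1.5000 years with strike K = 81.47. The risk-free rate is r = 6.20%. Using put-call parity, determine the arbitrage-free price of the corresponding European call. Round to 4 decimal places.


Answer: Call price = 20.0607

Derivation:
Put-call parity: C - P = S_0 * exp(-qT) - K * exp(-rT).
S_0 * exp(-qT) = 89.9600 * 1.00000000 = 89.96000000
K * exp(-rT) = 81.4700 * 0.91119350 = 74.23493447
C = P + S*exp(-qT) - K*exp(-rT)
C = 4.3356 + 89.96000000 - 74.23493447 = 20.0607


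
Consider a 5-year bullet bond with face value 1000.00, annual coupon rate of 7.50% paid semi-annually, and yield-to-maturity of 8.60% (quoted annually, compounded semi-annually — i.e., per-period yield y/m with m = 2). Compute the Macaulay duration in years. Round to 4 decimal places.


Coupon per period c = face * coupon_rate / m = 37.500000
Periods per year m = 2; per-period yield y/m = 0.043000
Number of cashflows N = 10
Cashflows (t years, CF_t, discount factor 1/(1+y/m)^(m*t), PV):
  t = 0.5000: CF_t = 37.500000, DF = 0.958773, PV = 35.953979
  t = 1.0000: CF_t = 37.500000, DF = 0.919245, PV = 34.471696
  t = 1.5000: CF_t = 37.500000, DF = 0.881347, PV = 33.050523
  t = 2.0000: CF_t = 37.500000, DF = 0.845012, PV = 31.687942
  t = 2.5000: CF_t = 37.500000, DF = 0.810174, PV = 30.381536
  t = 3.0000: CF_t = 37.500000, DF = 0.776773, PV = 29.128989
  t = 3.5000: CF_t = 37.500000, DF = 0.744749, PV = 27.928082
  t = 4.0000: CF_t = 37.500000, DF = 0.714045, PV = 26.776684
  t = 4.5000: CF_t = 37.500000, DF = 0.684607, PV = 25.672756
  t = 5.0000: CF_t = 1037.500000, DF = 0.656382, PV = 680.996722
Price P = sum_t PV_t = 956.048909
Macaulay numerator sum_t t * PV_t:
  t * PV_t at t = 0.5000: 17.976989
  t * PV_t at t = 1.0000: 34.471696
  t * PV_t at t = 1.5000: 49.575785
  t * PV_t at t = 2.0000: 63.375884
  t * PV_t at t = 2.5000: 75.953840
  t * PV_t at t = 3.0000: 87.386968
  t * PV_t at t = 3.5000: 97.748287
  t * PV_t at t = 4.0000: 107.106738
  t * PV_t at t = 4.5000: 115.527402
  t * PV_t at t = 5.0000: 3404.983608
Macaulay duration D = (sum_t t * PV_t) / P = 4054.107196 / 956.048909 = 4.240481

Answer: Macaulay duration = 4.2405 years


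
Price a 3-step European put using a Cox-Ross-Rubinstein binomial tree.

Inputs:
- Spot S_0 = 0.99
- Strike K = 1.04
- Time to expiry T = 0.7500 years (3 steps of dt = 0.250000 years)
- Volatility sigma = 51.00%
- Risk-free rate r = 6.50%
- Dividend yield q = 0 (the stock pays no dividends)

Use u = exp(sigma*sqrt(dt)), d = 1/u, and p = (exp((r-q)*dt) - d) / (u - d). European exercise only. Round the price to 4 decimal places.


dt = T/N = 0.250000
u = exp(sigma*sqrt(dt)) = 1.290462; d = 1/u = 0.774916
p = (exp((r-q)*dt) - d) / (u - d) = 0.468371
Discount per step: exp(-r*dt) = 0.983881
Stock lattice S(k, i) with i counting down-moves:
  k=0: S(0,0) = 0.9900
  k=1: S(1,0) = 1.2776; S(1,1) = 0.7672
  k=2: S(2,0) = 1.6486; S(2,1) = 0.9900; S(2,2) = 0.5945
  k=3: S(3,0) = 2.1275; S(3,1) = 1.2776; S(3,2) = 0.7672; S(3,3) = 0.4607
Terminal payoffs V(N, i) = max(K - S_T, 0):
  V(3,0) = 0.000000; V(3,1) = 0.000000; V(3,2) = 0.272833; V(3,3) = 0.579319
Backward induction: V(k, i) = exp(-r*dt) * [p * V(k+1, i) + (1-p) * V(k+1, i+1)].
  V(2,0) = exp(-r*dt) * [p*0.000000 + (1-p)*0.000000] = 0.000000
  V(2,1) = exp(-r*dt) * [p*0.000000 + (1-p)*0.272833] = 0.142708
  V(2,2) = exp(-r*dt) * [p*0.272833 + (1-p)*0.579319] = 0.428746
  V(1,0) = exp(-r*dt) * [p*0.000000 + (1-p)*0.142708] = 0.074645
  V(1,1) = exp(-r*dt) * [p*0.142708 + (1-p)*0.428746] = 0.290023
  V(0,0) = exp(-r*dt) * [p*0.074645 + (1-p)*0.290023] = 0.186097

Answer: Price = V(0,0) = 0.1861


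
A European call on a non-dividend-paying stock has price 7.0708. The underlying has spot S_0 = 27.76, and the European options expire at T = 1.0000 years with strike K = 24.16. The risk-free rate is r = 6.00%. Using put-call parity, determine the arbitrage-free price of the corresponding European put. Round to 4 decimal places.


Answer: Put price = 2.0638

Derivation:
Put-call parity: C - P = S_0 * exp(-qT) - K * exp(-rT).
S_0 * exp(-qT) = 27.7600 * 1.00000000 = 27.76000000
K * exp(-rT) = 24.1600 * 0.94176453 = 22.75303113
P = C - S*exp(-qT) + K*exp(-rT)
P = 7.0708 - 27.76000000 + 22.75303113 = 2.0638


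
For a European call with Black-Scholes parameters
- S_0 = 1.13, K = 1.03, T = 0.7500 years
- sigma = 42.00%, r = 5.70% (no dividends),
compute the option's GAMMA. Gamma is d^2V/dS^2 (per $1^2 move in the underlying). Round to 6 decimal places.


Answer: Gamma = 0.832475

Derivation:
d1 = 0.5541430716; d2 = 0.1904124020
phi(d1) = 0.3421603456; exp(-qT) = 1.0000000000; exp(-rT) = 0.9581508979
Gamma = exp(-qT) * phi(d1) / (S * sigma * sqrt(T)) = 1.0000000000 * 0.3421603456 / (1.1300 * 0.4200 * 0.8660254038) = 0.832475


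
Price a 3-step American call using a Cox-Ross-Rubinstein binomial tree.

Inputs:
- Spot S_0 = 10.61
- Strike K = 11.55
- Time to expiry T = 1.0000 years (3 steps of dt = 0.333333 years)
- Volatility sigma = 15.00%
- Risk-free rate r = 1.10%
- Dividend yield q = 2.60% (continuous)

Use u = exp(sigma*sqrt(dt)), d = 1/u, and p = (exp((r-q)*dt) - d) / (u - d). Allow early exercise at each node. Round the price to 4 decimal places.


Answer: Price = V(0,0) = 0.2184

Derivation:
dt = T/N = 0.333333
u = exp(sigma*sqrt(dt)) = 1.090463; d = 1/u = 0.917042
p = (exp((r-q)*dt) - d) / (u - d) = 0.449603
Discount per step: exp(-r*dt) = 0.996340
Stock lattice S(k, i) with i counting down-moves:
  k=0: S(0,0) = 10.6100
  k=1: S(1,0) = 11.5698; S(1,1) = 9.7298
  k=2: S(2,0) = 12.6165; S(2,1) = 10.6100; S(2,2) = 8.9226
  k=3: S(3,0) = 13.7578; S(3,1) = 11.5698; S(3,2) = 9.7298; S(3,3) = 8.1824
Terminal payoffs V(N, i) = max(S_T - K, 0):
  V(3,0) = 2.207781; V(3,1) = 0.019814; V(3,2) = 0.000000; V(3,3) = 0.000000
Backward induction: V(k, i) = exp(-r*dt) * [p * V(k+1, i) + (1-p) * V(k+1, i+1)]; then take max(V_cont, immediate exercise) for American.
  V(2,0) = exp(-r*dt) * [p*2.207781 + (1-p)*0.019814] = 0.999859; exercise = 1.066457; V(2,0) = max -> 1.066457
  V(2,1) = exp(-r*dt) * [p*0.019814 + (1-p)*0.000000] = 0.008876; exercise = 0.000000; V(2,1) = max -> 0.008876
  V(2,2) = exp(-r*dt) * [p*0.000000 + (1-p)*0.000000] = 0.000000; exercise = 0.000000; V(2,2) = max -> 0.000000
  V(1,0) = exp(-r*dt) * [p*1.066457 + (1-p)*0.008876] = 0.482595; exercise = 0.019814; V(1,0) = max -> 0.482595
  V(1,1) = exp(-r*dt) * [p*0.008876 + (1-p)*0.000000] = 0.003976; exercise = 0.000000; V(1,1) = max -> 0.003976
  V(0,0) = exp(-r*dt) * [p*0.482595 + (1-p)*0.003976] = 0.218363; exercise = 0.000000; V(0,0) = max -> 0.218363


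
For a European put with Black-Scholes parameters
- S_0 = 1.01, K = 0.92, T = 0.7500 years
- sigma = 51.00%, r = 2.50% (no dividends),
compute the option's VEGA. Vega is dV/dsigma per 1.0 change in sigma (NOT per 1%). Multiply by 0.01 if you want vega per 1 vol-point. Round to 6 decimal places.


d1 = 0.4746032941; d2 = 0.0329303382
phi(d1) = 0.3564495098; exp(-qT) = 1.0000000000; exp(-rT) = 0.9814246877
Vega = S * exp(-qT) * phi(d1) * sqrt(T) = 1.0100 * 1.0000000000 * 0.3564495098 * 0.8660254038 = 0.311781

Answer: Vega = 0.311781


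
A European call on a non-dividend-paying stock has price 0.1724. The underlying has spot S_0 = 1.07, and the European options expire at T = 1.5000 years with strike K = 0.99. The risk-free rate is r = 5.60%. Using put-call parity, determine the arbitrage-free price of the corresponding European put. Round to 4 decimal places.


Put-call parity: C - P = S_0 * exp(-qT) - K * exp(-rT).
S_0 * exp(-qT) = 1.0700 * 1.00000000 = 1.07000000
K * exp(-rT) = 0.9900 * 0.91943126 = 0.91023694
P = C - S*exp(-qT) + K*exp(-rT)
P = 0.1724 - 1.07000000 + 0.91023694 = 0.0126

Answer: Put price = 0.0126


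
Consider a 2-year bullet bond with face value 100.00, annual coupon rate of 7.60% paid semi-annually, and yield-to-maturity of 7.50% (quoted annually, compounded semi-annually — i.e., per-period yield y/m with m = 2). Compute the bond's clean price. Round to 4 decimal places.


Coupon per period c = face * coupon_rate / m = 3.800000
Periods per year m = 2; per-period yield y/m = 0.037500
Number of cashflows N = 4
Cashflows (t years, CF_t, discount factor 1/(1+y/m)^(m*t), PV):
  t = 0.5000: CF_t = 3.800000, DF = 0.963855, PV = 3.662651
  t = 1.0000: CF_t = 3.800000, DF = 0.929017, PV = 3.530266
  t = 1.5000: CF_t = 3.800000, DF = 0.895438, PV = 3.402666
  t = 2.0000: CF_t = 103.800000, DF = 0.863073, PV = 89.586987
Price P = sum_t PV_t = 100.182569

Answer: Price = 100.1826


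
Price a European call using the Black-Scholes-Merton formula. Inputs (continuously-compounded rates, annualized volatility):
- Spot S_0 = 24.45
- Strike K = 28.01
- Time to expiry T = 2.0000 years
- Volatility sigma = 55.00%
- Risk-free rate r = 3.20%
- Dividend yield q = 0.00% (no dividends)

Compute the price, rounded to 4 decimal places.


d1 = (ln(S/K) + (r - q + 0.5*sigma^2) * T) / (sigma * sqrt(T)) = 0.29643025
d2 = d1 - sigma * sqrt(T) = -0.48138721
exp(-rT) = 0.93800500; exp(-qT) = 1.00000000
C = S_0 * exp(-qT) * N(d1) - K * exp(-rT) * N(d2)
N(d1) = 0.61654924; N(d2) = 0.31512066
C = 24.4500 * 1.00000000 * 0.61654924 - 28.0100 * 0.93800500 * 0.31512066 = 6.7953

Answer: Price = 6.7953


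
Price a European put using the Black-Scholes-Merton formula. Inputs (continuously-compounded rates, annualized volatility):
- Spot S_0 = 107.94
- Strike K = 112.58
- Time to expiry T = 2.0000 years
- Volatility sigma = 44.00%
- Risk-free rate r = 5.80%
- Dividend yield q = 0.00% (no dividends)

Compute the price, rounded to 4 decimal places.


Answer: Price = 21.7582

Derivation:
d1 = (ln(S/K) + (r - q + 0.5*sigma^2) * T) / (sigma * sqrt(T)) = 0.42990716
d2 = d1 - sigma * sqrt(T) = -0.19234681
exp(-rT) = 0.89047522; exp(-qT) = 1.00000000
P = K * exp(-rT) * N(-d2) - S_0 * exp(-qT) * N(-d1)
N(-d1) = 0.33363159; N(-d2) = 0.57626472
P = 112.5800 * 0.89047522 * 0.57626472 - 107.9400 * 1.00000000 * 0.33363159 = 21.7582


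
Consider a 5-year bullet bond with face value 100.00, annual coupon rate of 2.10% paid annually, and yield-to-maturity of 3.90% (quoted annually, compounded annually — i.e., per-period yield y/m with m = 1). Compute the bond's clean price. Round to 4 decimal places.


Coupon per period c = face * coupon_rate / m = 2.100000
Periods per year m = 1; per-period yield y/m = 0.039000
Number of cashflows N = 5
Cashflows (t years, CF_t, discount factor 1/(1+y/m)^(m*t), PV):
  t = 1.0000: CF_t = 2.100000, DF = 0.962464, PV = 2.021174
  t = 2.0000: CF_t = 2.100000, DF = 0.926337, PV = 1.945307
  t = 3.0000: CF_t = 2.100000, DF = 0.891566, PV = 1.872288
  t = 4.0000: CF_t = 2.100000, DF = 0.858100, PV = 1.802010
  t = 5.0000: CF_t = 102.100000, DF = 0.825890, PV = 84.323380
Price P = sum_t PV_t = 91.964159

Answer: Price = 91.9642


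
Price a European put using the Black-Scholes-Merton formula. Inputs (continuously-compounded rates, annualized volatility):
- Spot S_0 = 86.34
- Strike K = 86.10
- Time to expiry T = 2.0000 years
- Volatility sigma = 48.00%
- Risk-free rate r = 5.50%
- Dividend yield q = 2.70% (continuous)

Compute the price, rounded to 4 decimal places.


d1 = (ln(S/K) + (r - q + 0.5*sigma^2) * T) / (sigma * sqrt(T)) = 0.42600764
d2 = d1 - sigma * sqrt(T) = -0.25281487
exp(-rT) = 0.89583414; exp(-qT) = 0.94743211
P = K * exp(-rT) * N(-d2) - S_0 * exp(-qT) * N(-d1)
N(-d1) = 0.33505114; N(-d2) = 0.59979436
P = 86.1000 * 0.89583414 * 0.59979436 - 86.3400 * 0.94743211 * 0.33505114 = 18.8553

Answer: Price = 18.8553


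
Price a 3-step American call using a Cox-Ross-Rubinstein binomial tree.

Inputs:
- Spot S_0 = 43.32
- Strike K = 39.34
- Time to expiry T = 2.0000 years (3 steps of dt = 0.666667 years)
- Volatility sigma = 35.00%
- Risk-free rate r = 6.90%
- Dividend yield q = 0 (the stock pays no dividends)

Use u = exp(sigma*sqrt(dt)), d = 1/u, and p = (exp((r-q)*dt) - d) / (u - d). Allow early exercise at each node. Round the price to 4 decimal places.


dt = T/N = 0.666667
u = exp(sigma*sqrt(dt)) = 1.330791; d = 1/u = 0.751433
p = (exp((r-q)*dt) - d) / (u - d) = 0.510291
Discount per step: exp(-r*dt) = 0.955042
Stock lattice S(k, i) with i counting down-moves:
  k=0: S(0,0) = 43.3200
  k=1: S(1,0) = 57.6499; S(1,1) = 32.5521
  k=2: S(2,0) = 76.7200; S(2,1) = 43.3200; S(2,2) = 24.4607
  k=3: S(3,0) = 102.0983; S(3,1) = 57.6499; S(3,2) = 32.5521; S(3,3) = 18.3805
Terminal payoffs V(N, i) = max(S_T - K, 0):
  V(3,0) = 62.758275; V(3,1) = 18.309883; V(3,2) = 0.000000; V(3,3) = 0.000000
Backward induction: V(k, i) = exp(-r*dt) * [p * V(k+1, i) + (1-p) * V(k+1, i+1)]; then take max(V_cont, immediate exercise) for American.
  V(2,0) = exp(-r*dt) * [p*62.758275 + (1-p)*18.309883] = 39.148618; exercise = 37.379969; V(2,0) = max -> 39.148618
  V(2,1) = exp(-r*dt) * [p*18.309883 + (1-p)*0.000000] = 8.923317; exercise = 3.980000; V(2,1) = max -> 8.923317
  V(2,2) = exp(-r*dt) * [p*0.000000 + (1-p)*0.000000] = 0.000000; exercise = 0.000000; V(2,2) = max -> 0.000000
  V(1,0) = exp(-r*dt) * [p*39.148618 + (1-p)*8.923317] = 23.252434; exercise = 18.309883; V(1,0) = max -> 23.252434
  V(1,1) = exp(-r*dt) * [p*8.923317 + (1-p)*0.000000] = 4.348776; exercise = 0.000000; V(1,1) = max -> 4.348776
  V(0,0) = exp(-r*dt) * [p*23.252434 + (1-p)*4.348776] = 13.365956; exercise = 3.980000; V(0,0) = max -> 13.365956

Answer: Price = V(0,0) = 13.3660


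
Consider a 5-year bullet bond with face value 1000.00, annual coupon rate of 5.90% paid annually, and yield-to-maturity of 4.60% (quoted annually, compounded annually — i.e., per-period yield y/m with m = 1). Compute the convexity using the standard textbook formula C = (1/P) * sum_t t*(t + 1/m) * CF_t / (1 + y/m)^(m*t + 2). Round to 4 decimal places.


Answer: Convexity = 23.7058

Derivation:
Coupon per period c = face * coupon_rate / m = 59.000000
Periods per year m = 1; per-period yield y/m = 0.046000
Number of cashflows N = 5
Cashflows (t years, CF_t, discount factor 1/(1+y/m)^(m*t), PV):
  t = 1.0000: CF_t = 59.000000, DF = 0.956023, PV = 56.405354
  t = 2.0000: CF_t = 59.000000, DF = 0.913980, PV = 53.924812
  t = 3.0000: CF_t = 59.000000, DF = 0.873786, PV = 51.553358
  t = 4.0000: CF_t = 59.000000, DF = 0.835359, PV = 49.286193
  t = 5.0000: CF_t = 1059.000000, DF = 0.798623, PV = 845.741297
Price P = sum_t PV_t = 1056.911014
Convexity numerator sum_t t*(t + 1/m) * CF_t / (1+y/m)^(m*t + 2):
  t = 1.0000: term = 103.106716
  t = 2.0000: term = 295.717158
  t = 3.0000: term = 565.424776
  t = 4.0000: term = 900.931766
  t = 5.0000: term = 23189.715635
Convexity = (1/P) * sum = 25054.896051 / 1056.911014 = 23.705776


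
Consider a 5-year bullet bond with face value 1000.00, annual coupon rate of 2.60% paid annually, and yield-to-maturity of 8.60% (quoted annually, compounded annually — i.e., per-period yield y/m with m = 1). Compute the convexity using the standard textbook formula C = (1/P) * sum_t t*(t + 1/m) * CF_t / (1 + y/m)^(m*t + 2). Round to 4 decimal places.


Answer: Convexity = 23.4931

Derivation:
Coupon per period c = face * coupon_rate / m = 26.000000
Periods per year m = 1; per-period yield y/m = 0.086000
Number of cashflows N = 5
Cashflows (t years, CF_t, discount factor 1/(1+y/m)^(m*t), PV):
  t = 1.0000: CF_t = 26.000000, DF = 0.920810, PV = 23.941068
  t = 2.0000: CF_t = 26.000000, DF = 0.847892, PV = 22.045182
  t = 3.0000: CF_t = 26.000000, DF = 0.780747, PV = 20.299431
  t = 4.0000: CF_t = 26.000000, DF = 0.718920, PV = 18.691926
  t = 5.0000: CF_t = 1026.000000, DF = 0.661989, PV = 679.200872
Price P = sum_t PV_t = 764.178479
Convexity numerator sum_t t*(t + 1/m) * CF_t / (1+y/m)^(m*t + 2):
  t = 1.0000: term = 40.598863
  t = 2.0000: term = 112.151554
  t = 3.0000: term = 206.540616
  t = 4.0000: term = 316.974549
  t = 5.0000: term = 17276.662076
Convexity = (1/P) * sum = 17952.927658 / 764.178479 = 23.493108


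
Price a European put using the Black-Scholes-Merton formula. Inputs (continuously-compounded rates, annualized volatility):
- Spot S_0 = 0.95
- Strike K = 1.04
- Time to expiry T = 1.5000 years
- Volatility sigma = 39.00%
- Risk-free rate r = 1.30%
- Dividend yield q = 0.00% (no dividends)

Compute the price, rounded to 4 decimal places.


d1 = (ln(S/K) + (r - q + 0.5*sigma^2) * T) / (sigma * sqrt(T)) = 0.09015167
d2 = d1 - sigma * sqrt(T) = -0.38749883
exp(-rT) = 0.98068890; exp(-qT) = 1.00000000
P = K * exp(-rT) * N(-d2) - S_0 * exp(-qT) * N(-d1)
N(-d1) = 0.46408334; N(-d2) = 0.65080652
P = 1.0400 * 0.98068890 * 0.65080652 - 0.9500 * 1.00000000 * 0.46408334 = 0.2229

Answer: Price = 0.2229


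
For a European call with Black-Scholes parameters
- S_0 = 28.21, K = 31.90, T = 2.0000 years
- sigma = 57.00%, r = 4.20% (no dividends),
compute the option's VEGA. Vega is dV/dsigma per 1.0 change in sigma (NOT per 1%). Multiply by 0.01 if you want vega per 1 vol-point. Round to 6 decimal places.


Answer: Vega = 14.945125

Derivation:
d1 = 0.3547573518; d2 = -0.4513443787
phi(d1) = 0.3746118250; exp(-qT) = 1.0000000000; exp(-rT) = 0.9194312561
Vega = S * exp(-qT) * phi(d1) * sqrt(T) = 28.2100 * 1.0000000000 * 0.3746118250 * 1.4142135624 = 14.945125


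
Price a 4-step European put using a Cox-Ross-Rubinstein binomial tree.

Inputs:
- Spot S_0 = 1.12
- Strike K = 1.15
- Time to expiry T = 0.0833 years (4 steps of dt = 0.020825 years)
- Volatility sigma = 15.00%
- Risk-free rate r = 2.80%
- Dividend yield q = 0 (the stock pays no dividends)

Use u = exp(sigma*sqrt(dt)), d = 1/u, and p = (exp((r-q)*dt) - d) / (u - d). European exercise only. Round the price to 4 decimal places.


Answer: Price = V(0,0) = 0.0371

Derivation:
dt = T/N = 0.020825
u = exp(sigma*sqrt(dt)) = 1.021882; d = 1/u = 0.978586
p = (exp((r-q)*dt) - d) / (u - d) = 0.508060
Discount per step: exp(-r*dt) = 0.999417
Stock lattice S(k, i) with i counting down-moves:
  k=0: S(0,0) = 1.1200
  k=1: S(1,0) = 1.1445; S(1,1) = 1.0960
  k=2: S(2,0) = 1.1696; S(2,1) = 1.1200; S(2,2) = 1.0725
  k=3: S(3,0) = 1.1951; S(3,1) = 1.1445; S(3,2) = 1.0960; S(3,3) = 1.0496
  k=4: S(4,0) = 1.2213; S(4,1) = 1.1696; S(4,2) = 1.1200; S(4,3) = 1.0725; S(4,4) = 1.0271
Terminal payoffs V(N, i) = max(K - S_T, 0):
  V(4,0) = 0.000000; V(4,1) = 0.000000; V(4,2) = 0.030000; V(4,3) = 0.077453; V(4,4) = 0.122896
Backward induction: V(k, i) = exp(-r*dt) * [p * V(k+1, i) + (1-p) * V(k+1, i+1)].
  V(3,0) = exp(-r*dt) * [p*0.000000 + (1-p)*0.000000] = 0.000000
  V(3,1) = exp(-r*dt) * [p*0.000000 + (1-p)*0.030000] = 0.014750
  V(3,2) = exp(-r*dt) * [p*0.030000 + (1-p)*0.077453] = 0.053313
  V(3,3) = exp(-r*dt) * [p*0.077453 + (1-p)*0.122896] = 0.099750
  V(2,0) = exp(-r*dt) * [p*0.000000 + (1-p)*0.014750] = 0.007252
  V(2,1) = exp(-r*dt) * [p*0.014750 + (1-p)*0.053313] = 0.033701
  V(2,2) = exp(-r*dt) * [p*0.053313 + (1-p)*0.099750] = 0.076113
  V(1,0) = exp(-r*dt) * [p*0.007252 + (1-p)*0.033701] = 0.020251
  V(1,1) = exp(-r*dt) * [p*0.033701 + (1-p)*0.076113] = 0.054533
  V(0,0) = exp(-r*dt) * [p*0.020251 + (1-p)*0.054533] = 0.037094
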